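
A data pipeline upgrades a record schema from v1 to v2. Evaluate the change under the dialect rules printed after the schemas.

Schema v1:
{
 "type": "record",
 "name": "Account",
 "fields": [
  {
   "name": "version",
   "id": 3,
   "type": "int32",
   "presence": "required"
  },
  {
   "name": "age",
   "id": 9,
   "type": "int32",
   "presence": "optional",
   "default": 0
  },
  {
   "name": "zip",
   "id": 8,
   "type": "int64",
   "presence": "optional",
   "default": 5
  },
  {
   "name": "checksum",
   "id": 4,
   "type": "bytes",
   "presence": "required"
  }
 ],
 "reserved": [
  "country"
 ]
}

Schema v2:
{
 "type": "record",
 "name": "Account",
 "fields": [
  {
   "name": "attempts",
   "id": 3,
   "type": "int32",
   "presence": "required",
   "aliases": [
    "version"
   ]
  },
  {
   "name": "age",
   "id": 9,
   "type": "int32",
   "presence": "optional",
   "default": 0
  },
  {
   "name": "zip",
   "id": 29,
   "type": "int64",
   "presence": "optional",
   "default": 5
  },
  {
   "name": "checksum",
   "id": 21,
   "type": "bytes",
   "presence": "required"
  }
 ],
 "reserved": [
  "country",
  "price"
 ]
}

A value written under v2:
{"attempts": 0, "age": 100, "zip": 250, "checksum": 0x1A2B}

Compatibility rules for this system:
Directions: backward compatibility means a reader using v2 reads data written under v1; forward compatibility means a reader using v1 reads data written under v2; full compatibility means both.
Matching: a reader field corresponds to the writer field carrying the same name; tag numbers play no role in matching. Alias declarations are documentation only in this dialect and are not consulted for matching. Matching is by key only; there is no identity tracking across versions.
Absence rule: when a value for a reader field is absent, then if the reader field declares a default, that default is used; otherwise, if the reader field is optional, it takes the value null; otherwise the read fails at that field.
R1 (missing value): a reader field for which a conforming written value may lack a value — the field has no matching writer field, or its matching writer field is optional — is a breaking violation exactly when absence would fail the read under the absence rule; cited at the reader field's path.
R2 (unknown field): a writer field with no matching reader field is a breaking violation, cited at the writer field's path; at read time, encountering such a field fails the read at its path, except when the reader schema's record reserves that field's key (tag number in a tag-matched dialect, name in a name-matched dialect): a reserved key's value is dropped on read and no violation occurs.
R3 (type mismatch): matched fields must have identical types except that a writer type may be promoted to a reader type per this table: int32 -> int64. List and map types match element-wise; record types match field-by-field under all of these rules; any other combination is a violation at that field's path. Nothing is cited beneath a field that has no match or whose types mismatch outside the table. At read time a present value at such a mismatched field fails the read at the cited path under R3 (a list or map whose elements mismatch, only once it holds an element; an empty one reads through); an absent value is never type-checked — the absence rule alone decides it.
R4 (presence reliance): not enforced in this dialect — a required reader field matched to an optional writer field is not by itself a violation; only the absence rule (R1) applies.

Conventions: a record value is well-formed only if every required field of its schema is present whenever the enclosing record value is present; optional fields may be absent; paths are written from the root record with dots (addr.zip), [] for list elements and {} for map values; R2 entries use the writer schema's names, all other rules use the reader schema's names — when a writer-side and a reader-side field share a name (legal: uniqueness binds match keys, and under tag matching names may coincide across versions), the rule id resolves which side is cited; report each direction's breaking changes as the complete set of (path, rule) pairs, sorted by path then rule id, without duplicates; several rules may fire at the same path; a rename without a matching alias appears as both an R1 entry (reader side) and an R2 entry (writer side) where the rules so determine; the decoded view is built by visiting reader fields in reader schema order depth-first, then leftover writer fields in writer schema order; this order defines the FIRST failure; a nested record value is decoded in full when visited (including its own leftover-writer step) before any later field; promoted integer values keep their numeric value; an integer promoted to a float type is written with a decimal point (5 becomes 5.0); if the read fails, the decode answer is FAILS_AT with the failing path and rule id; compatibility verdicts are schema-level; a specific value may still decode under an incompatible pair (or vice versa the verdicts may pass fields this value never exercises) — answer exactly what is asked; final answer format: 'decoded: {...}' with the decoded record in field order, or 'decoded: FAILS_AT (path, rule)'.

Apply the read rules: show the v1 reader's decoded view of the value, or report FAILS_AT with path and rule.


decoded: FAILS_AT (version, R1)

in Account below, arrows point writer -> reader
migrating the Account value to v1:
  read fails at version under R1 (no fill)
  => FAILS_AT (version, R1)
the rest of the Account diff is inert for this question:
  field zip in record Account: tag 8 changed to 29 -> fires no rule on Account under this dialect and leaves the result unchanged
  field checksum in record Account: tag 4 changed to 21 -> fires no rule on Account under this dialect and leaves the result unchanged


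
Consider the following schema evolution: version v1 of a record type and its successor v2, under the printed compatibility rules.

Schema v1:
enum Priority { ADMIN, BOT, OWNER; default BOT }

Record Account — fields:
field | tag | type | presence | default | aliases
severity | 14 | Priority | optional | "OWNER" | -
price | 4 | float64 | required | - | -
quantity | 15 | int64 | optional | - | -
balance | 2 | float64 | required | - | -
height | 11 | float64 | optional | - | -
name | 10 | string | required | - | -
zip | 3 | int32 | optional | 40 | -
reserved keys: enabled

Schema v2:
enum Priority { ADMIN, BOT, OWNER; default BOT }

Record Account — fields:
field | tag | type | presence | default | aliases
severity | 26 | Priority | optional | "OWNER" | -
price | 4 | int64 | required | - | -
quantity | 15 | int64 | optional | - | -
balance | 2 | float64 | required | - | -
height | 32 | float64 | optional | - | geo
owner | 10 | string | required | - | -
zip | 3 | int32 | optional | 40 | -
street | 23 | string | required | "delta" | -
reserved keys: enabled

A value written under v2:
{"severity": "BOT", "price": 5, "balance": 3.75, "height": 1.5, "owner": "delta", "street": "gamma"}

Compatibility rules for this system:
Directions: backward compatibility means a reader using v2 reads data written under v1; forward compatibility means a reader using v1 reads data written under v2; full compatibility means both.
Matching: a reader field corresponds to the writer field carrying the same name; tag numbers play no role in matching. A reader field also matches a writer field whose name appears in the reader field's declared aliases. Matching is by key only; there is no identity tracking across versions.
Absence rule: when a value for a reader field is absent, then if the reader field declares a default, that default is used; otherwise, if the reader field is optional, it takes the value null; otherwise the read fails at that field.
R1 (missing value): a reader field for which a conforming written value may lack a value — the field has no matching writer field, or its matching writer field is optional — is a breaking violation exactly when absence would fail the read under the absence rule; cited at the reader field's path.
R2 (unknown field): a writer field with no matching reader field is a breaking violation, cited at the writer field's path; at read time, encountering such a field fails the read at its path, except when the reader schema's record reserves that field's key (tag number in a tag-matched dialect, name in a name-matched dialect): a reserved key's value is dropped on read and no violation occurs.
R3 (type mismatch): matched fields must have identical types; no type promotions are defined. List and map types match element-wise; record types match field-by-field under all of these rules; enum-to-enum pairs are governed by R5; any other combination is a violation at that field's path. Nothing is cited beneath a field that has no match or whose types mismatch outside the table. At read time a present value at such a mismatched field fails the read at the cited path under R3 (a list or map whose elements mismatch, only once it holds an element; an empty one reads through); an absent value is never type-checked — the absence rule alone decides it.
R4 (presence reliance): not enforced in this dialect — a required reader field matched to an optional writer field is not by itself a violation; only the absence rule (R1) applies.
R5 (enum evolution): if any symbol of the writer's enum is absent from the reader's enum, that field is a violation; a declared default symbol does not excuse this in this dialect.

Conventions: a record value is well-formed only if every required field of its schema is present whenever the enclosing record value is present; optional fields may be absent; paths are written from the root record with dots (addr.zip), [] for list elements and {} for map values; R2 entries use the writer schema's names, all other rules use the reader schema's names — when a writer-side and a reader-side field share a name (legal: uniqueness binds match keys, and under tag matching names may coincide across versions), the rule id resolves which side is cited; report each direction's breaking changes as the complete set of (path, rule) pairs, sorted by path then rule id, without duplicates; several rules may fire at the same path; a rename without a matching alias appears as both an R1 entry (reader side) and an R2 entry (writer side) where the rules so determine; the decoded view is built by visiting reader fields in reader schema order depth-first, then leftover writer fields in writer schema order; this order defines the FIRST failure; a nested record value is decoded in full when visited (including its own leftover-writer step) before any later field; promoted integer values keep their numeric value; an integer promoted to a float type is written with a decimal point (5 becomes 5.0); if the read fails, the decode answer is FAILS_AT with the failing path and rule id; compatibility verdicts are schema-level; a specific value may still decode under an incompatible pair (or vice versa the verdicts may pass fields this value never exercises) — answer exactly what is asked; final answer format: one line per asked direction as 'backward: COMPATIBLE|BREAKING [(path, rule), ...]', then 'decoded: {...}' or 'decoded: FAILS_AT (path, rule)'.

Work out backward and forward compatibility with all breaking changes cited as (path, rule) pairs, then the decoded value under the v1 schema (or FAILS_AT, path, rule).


backward: BREAKING [(name, R2), (owner, R1), (price, R3)]; forward: BREAKING [(name, R1), (owner, R2), (price, R3), (street, R2)]; decoded: FAILS_AT (price, R3)

in Account below, arrows point writer -> reader
backward for Account (reader v2, writer v1):
  severity <- severity (Priority -> Priority, writer optional)
  price <- price (float64 -> int64, writer required)
  quantity <- quantity (int64 -> int64, writer optional)
  balance <- balance (float64 -> float64, writer required)
  height <- height (float64 -> float64, writer optional)
  owner: no writer match
  zip <- zip (int32 -> int32, writer optional)
  street: no writer match
  writer field name has no reader counterpart
  R2 fires at name
  R1 fires at owner
  R3 fires at price
  => backward: BREAKING (3)
forward for Account (reader v1, writer v2):
  severity <- severity (Priority -> Priority, writer optional)
  price <- price (int64 -> float64, writer required)
  quantity <- quantity (int64 -> int64, writer optional)
  balance <- balance (float64 -> float64, writer required)
  height <- height (float64 -> float64, writer optional)
  name: no writer match
  zip <- zip (int32 -> int32, writer optional)
  writer field owner has no reader counterpart
  writer field street has no reader counterpart
  R1 fires at name
  R2 fires at owner
  R3 fires at price
  R2 fires at street
  => forward: BREAKING (4)
decode (reader v1):
  severity := "BOT"
  read fails at price under R3
  => FAILS_AT (price, R3)


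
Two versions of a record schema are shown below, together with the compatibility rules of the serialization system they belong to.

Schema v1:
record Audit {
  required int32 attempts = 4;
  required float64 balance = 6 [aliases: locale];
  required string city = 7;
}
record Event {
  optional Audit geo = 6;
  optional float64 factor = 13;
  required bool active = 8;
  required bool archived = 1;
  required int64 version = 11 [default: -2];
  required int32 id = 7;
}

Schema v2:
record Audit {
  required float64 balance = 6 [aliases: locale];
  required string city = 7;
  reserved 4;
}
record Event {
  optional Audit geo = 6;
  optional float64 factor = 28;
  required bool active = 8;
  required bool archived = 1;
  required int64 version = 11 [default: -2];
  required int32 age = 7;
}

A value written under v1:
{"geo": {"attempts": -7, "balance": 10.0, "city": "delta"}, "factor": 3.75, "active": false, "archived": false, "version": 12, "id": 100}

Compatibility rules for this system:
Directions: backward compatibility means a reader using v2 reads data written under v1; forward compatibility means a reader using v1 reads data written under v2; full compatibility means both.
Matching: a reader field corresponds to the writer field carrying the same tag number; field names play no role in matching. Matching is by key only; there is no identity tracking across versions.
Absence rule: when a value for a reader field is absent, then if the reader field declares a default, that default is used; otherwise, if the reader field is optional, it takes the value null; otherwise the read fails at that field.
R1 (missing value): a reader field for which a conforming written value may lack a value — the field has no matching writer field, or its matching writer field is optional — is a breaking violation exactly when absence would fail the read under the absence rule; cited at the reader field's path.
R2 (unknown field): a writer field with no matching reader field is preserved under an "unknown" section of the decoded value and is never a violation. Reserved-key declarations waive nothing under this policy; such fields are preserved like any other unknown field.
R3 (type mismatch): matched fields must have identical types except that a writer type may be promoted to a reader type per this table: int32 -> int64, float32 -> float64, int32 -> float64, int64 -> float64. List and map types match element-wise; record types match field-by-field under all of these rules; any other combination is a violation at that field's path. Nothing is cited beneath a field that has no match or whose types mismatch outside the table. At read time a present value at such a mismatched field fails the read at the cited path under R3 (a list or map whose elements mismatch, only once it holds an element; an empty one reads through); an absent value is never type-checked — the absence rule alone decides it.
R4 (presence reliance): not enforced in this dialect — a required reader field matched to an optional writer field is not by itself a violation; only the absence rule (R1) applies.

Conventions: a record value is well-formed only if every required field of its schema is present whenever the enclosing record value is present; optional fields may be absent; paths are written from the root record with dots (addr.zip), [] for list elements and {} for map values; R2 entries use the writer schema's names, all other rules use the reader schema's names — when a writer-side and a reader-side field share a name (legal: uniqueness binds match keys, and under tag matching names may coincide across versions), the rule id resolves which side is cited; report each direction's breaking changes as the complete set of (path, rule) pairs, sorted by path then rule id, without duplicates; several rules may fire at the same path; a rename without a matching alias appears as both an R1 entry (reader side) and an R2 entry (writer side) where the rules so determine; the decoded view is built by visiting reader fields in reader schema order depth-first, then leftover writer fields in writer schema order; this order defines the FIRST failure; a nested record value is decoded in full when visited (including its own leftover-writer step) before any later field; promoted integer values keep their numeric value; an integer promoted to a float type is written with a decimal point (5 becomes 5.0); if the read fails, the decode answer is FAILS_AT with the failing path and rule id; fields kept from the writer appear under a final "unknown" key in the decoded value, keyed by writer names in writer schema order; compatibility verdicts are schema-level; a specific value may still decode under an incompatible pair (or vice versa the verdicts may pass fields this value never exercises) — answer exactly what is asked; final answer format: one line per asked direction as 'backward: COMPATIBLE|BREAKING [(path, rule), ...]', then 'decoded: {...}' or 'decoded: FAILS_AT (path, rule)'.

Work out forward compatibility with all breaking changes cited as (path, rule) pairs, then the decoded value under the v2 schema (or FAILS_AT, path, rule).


in Event below, arrows point writer -> reader
forward for Event (reader v1, writer v2):
  geo <- geo (Audit -> Audit, writer optional)
  factor: no writer match
  active <- active (bool -> bool, writer required)
  archived <- archived (bool -> bool, writer required)
  version <- version (int64 -> int64, writer required)
  id <- age (int32 -> int32, writer required)
  writer factor: unknown to reader
  geo.attempts: no writer match
  geo.balance <- geo.balance (float64 -> float64, writer required)
  geo.city <- geo.city (string -> string, writer required)
  breaking: (geo.attempts, R1)
  => forward verdict for Event: BREAKING, 1 violation(s)
decoding the Event value with the v2 reader:
  geo.balance := 10.0
  geo.city := "delta"
  writer geo.attempts: kept under "unknown"
  factor := null (absent, optional -> null)
  active := false
  archived := false
  version := 12
  age := 100 (from writer id)
  writer factor: kept under "unknown"
  => decoded: {"geo": {"balance": 10.0, "city": "delta", "unknown": {"attempts": -7}}, "factor": null, "active": false, "archived": false, "version": 12, "age": 100, "unknown": {"factor": 3.75}}

forward: BREAKING [(geo.attempts, R1)]; decoded: {"geo": {"balance": 10.0, "city": "delta", "unknown": {"attempts": -7}}, "factor": null, "active": false, "archived": false, "version": 12, "age": 100, "unknown": {"factor": 3.75}}


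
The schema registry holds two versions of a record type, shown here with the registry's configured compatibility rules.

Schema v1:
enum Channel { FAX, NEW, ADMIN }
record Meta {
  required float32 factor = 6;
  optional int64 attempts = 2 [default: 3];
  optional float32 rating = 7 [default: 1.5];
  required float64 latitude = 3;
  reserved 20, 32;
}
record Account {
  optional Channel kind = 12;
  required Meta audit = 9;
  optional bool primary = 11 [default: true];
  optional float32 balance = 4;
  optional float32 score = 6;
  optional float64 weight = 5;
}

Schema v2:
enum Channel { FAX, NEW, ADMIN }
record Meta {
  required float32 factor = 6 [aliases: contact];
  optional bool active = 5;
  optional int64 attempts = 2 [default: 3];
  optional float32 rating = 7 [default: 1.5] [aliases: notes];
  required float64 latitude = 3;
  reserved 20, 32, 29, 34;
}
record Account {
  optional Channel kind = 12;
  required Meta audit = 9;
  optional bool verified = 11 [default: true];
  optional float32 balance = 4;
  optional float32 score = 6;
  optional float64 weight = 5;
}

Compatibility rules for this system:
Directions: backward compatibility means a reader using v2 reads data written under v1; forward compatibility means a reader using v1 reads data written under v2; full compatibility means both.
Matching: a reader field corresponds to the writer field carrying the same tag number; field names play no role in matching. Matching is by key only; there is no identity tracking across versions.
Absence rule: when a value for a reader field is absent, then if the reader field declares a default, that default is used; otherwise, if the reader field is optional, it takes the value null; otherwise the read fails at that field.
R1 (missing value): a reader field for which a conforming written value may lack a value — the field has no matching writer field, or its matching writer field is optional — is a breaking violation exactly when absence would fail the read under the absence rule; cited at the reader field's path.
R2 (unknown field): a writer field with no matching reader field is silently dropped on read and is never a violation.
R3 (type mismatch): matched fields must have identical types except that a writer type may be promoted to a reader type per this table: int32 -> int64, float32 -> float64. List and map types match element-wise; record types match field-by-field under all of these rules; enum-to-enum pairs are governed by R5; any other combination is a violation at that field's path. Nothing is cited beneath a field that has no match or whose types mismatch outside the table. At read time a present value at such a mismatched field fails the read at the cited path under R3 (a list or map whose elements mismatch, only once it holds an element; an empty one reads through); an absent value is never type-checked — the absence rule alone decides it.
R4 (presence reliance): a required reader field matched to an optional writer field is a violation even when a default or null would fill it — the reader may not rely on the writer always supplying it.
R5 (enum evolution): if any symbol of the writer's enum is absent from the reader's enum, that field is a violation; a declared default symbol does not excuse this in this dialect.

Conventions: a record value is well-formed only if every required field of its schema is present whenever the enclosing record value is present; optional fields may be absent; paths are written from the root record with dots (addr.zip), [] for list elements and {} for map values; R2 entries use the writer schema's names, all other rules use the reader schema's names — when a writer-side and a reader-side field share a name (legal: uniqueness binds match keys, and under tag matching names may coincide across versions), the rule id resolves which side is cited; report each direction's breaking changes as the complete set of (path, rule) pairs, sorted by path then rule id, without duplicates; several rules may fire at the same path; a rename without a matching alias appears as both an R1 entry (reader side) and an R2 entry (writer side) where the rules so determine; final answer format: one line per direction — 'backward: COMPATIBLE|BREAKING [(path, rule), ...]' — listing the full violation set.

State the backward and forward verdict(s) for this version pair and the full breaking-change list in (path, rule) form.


in Account below, arrows point writer -> reader
backward analysis of Account with v2 as reader and v1 as writer:
  Channel -> Channel, writer optional: kind aligns to kind
  Meta -> Meta, writer required: audit aligns to audit
  bool -> bool, writer optional: verified aligns to primary
  float32 -> float32, writer optional: balance aligns to balance
  float32 -> float32, writer optional: score aligns to score
  float64 -> float64, writer optional: weight aligns to weight
  float32 -> float32, writer required: audit.factor aligns to audit.factor
  no writer field matches reader audit.active
  int64 -> int64, writer optional: audit.attempts aligns to audit.attempts
  float32 -> float32, writer optional: audit.rating aligns to audit.rating
  float64 -> float64, writer required: audit.latitude aligns to audit.latitude
  => backward verdict for Account: COMPATIBLE, no violations
forward analysis of Account with v1 as reader and v2 as writer:
  Channel -> Channel, writer optional: kind aligns to kind
  Meta -> Meta, writer required: audit aligns to audit
  bool -> bool, writer optional: primary aligns to verified
  float32 -> float32, writer optional: balance aligns to balance
  float32 -> float32, writer optional: score aligns to score
  float64 -> float64, writer optional: weight aligns to weight
  float32 -> float32, writer required: audit.factor aligns to audit.factor
  int64 -> int64, writer optional: audit.attempts aligns to audit.attempts
  float32 -> float32, writer optional: audit.rating aligns to audit.rating
  float64 -> float64, writer required: audit.latitude aligns to audit.latitude
  audit.active (writer side), unknown to reader
  => forward verdict for Account: COMPATIBLE, no violations

backward: COMPATIBLE []; forward: COMPATIBLE []


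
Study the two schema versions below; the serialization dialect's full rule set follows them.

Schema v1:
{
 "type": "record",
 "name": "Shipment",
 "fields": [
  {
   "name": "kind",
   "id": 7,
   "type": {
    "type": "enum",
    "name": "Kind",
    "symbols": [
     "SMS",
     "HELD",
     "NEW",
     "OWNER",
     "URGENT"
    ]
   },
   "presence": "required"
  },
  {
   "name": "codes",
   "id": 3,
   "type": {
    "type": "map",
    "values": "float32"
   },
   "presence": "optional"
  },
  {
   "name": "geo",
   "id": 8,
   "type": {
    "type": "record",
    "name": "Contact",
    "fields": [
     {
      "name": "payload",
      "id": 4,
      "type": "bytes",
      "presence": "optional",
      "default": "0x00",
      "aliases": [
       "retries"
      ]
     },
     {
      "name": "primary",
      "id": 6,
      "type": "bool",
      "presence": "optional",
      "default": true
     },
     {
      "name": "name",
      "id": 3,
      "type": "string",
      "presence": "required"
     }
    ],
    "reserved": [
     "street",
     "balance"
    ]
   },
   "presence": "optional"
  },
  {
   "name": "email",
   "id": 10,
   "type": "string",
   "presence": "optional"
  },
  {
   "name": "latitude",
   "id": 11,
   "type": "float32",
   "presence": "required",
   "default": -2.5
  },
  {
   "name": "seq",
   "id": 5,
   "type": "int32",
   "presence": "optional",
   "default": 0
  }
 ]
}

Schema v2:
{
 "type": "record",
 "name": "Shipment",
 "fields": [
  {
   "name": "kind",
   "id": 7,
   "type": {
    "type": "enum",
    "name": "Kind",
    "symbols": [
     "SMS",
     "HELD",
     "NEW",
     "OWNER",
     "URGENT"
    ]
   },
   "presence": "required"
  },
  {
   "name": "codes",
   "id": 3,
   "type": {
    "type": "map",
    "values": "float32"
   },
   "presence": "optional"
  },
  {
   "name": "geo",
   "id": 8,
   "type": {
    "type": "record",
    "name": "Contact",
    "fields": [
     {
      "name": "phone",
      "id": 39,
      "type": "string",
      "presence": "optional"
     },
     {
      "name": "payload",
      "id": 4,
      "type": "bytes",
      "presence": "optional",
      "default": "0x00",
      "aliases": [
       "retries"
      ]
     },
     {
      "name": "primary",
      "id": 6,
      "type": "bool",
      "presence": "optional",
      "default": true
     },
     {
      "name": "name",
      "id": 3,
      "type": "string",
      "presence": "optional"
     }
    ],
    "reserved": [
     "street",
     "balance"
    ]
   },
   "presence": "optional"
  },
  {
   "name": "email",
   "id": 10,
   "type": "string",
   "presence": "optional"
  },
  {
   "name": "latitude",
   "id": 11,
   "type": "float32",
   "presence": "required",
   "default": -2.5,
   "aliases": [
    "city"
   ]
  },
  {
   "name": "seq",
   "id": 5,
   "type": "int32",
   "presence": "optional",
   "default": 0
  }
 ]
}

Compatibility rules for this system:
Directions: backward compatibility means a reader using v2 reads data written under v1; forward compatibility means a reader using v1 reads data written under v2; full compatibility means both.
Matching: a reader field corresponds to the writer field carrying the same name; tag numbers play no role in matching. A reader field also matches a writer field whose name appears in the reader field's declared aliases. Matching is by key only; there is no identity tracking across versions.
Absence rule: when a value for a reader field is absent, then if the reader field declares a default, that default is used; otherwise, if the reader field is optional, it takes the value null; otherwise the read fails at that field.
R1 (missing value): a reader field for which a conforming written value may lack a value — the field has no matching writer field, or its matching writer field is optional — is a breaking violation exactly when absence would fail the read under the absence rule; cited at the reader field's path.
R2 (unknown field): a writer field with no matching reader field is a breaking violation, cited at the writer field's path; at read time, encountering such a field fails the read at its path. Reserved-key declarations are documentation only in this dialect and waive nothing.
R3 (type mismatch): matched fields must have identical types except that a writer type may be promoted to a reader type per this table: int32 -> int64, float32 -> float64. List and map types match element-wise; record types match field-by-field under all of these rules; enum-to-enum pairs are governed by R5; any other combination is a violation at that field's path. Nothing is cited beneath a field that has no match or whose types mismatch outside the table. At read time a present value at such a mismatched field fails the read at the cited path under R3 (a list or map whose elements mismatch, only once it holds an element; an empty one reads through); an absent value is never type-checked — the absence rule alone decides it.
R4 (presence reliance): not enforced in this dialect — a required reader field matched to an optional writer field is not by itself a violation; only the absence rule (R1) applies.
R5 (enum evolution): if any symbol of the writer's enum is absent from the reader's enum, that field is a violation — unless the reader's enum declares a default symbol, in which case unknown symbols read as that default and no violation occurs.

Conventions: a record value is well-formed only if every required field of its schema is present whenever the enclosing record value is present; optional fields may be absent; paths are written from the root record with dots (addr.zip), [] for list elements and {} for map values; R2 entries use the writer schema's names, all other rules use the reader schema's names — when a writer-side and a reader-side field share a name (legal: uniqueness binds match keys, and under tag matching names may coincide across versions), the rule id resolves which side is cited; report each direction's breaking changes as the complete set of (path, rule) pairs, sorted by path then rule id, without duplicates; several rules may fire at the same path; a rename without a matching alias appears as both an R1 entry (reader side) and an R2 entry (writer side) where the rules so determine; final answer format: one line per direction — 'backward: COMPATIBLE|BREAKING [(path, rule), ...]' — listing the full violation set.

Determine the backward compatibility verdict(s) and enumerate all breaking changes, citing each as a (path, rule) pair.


backward: COMPATIBLE []

the writer's type comes first in each Shipment pair
backward pass over Shipment, reader schema v2, writer schema v1:
  Kind -> Kind, writer required: kind aligns to kind
  map<string, float32> -> map<string, float32>, writer optional: codes aligns to codes
  Contact -> Contact, writer optional: geo aligns to geo
  string -> string, writer optional: email aligns to email
  float32 -> float32, writer required: latitude aligns to latitude
  int32 -> int32, writer optional: seq aligns to seq
  geo.phone has no writer counterpart
  bytes -> bytes, writer optional: geo.payload aligns to geo.payload
  bool -> bool, writer optional: geo.primary aligns to geo.primary
  string -> string, writer required: geo.name aligns to geo.name
  nothing fires on Shipment: backward is COMPATIBLE
ruling out the remaining Shipment differences:
  field name in record Contact: required changed to optional -> affects forward compatibility only, which is not asked
  added field phone to record Contact: optional string, tag 39 (in v2 it sits immediately before payload) -> affects forward compatibility only, which is not asked


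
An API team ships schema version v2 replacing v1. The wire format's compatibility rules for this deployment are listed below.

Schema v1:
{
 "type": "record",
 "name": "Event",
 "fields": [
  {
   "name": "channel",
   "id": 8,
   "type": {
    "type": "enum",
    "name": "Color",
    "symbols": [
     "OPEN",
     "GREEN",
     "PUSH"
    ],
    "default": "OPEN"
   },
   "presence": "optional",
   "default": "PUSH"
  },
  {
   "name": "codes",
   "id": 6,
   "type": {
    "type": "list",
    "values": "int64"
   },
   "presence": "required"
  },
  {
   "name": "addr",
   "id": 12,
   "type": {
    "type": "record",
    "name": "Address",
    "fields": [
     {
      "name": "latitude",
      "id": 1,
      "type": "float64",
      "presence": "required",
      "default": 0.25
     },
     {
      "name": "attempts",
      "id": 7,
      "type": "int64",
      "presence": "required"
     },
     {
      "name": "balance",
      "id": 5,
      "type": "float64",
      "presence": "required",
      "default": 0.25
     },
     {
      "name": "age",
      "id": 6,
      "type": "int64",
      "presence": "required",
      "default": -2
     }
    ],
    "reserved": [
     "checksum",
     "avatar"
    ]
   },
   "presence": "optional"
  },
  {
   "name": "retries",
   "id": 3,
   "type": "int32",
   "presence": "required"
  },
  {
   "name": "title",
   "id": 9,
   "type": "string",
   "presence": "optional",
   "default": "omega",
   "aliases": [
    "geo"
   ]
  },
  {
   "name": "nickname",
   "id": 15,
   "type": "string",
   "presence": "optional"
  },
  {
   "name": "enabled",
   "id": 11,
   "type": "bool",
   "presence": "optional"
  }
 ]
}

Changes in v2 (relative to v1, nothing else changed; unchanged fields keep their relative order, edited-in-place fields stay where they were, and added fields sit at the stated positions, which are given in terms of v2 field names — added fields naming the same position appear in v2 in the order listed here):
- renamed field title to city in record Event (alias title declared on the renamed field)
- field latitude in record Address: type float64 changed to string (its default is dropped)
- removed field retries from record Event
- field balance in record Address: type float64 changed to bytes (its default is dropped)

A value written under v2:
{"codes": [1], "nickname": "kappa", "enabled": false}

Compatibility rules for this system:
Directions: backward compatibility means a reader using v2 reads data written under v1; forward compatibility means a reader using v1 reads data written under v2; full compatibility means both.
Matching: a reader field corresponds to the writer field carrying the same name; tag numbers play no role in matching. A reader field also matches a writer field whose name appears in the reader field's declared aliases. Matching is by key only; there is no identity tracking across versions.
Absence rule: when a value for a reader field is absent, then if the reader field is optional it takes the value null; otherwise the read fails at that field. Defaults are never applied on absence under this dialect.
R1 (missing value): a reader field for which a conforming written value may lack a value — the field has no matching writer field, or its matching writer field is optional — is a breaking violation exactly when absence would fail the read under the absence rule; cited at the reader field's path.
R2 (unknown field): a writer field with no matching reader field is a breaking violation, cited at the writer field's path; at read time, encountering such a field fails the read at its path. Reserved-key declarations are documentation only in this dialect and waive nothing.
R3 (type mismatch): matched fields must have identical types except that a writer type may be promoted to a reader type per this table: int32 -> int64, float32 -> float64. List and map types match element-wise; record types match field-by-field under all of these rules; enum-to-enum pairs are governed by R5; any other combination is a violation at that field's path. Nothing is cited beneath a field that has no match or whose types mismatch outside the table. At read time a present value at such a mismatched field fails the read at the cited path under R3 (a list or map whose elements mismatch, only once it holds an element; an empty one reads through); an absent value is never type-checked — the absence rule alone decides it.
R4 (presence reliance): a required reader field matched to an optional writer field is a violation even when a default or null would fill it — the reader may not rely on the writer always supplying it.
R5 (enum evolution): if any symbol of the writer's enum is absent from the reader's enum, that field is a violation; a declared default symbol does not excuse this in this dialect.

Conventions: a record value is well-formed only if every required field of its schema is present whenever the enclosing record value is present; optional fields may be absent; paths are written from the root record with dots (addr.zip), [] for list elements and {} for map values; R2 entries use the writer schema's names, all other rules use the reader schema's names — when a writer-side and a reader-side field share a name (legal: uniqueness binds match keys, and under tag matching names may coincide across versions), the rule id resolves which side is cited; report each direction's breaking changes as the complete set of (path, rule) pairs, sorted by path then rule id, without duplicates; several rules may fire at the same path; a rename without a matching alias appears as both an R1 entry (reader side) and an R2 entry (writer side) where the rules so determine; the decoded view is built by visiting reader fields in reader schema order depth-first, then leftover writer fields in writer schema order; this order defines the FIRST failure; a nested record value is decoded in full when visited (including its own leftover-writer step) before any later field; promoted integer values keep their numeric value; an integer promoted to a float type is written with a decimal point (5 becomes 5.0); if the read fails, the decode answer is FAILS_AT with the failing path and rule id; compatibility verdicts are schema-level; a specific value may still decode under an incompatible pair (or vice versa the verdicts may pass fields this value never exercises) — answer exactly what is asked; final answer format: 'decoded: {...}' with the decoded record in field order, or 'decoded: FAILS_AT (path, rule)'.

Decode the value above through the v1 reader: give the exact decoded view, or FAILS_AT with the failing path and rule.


decoded: FAILS_AT (retries, R1)

arrows below run writer -> reader for Event
decode (reader v1):
  channel := null (absent, optional -> null)
  codes := [1]
  addr := null (absent, optional -> null)
  read fails at retries under R1 (no fill)
  => FAILS_AT (retries, R1)
the rest of the Event diff is inert for this question:
  renamed field title to city in record Event (alias title declared on the renamed field) -> matters for Event compatibility verdicts, not for this value's decode
  field latitude in record Address: type float64 changed to string (its default is dropped) -> matters for Event compatibility verdicts, not for this value's decode
  field balance in record Address: type float64 changed to bytes (its default is dropped) -> matters for Event compatibility verdicts, not for this value's decode
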